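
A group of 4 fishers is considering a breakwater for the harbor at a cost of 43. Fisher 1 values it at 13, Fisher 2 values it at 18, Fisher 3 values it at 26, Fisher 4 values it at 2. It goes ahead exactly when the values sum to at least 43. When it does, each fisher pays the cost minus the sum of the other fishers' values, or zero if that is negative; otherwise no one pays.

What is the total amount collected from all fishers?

Total value 59 ≥ cost 43, so it is built.
Fisher 1: others sum to 46; max(0, 43 - 46) = 0.
Fisher 2: others sum to 41; max(0, 43 - 41) = 2.
Fisher 3: others sum to 33; max(0, 43 - 33) = 10.
Fisher 4: others sum to 57; max(0, 43 - 57) = 0.
Total collected = 0 + 2 + 10 + 0 = 12.

12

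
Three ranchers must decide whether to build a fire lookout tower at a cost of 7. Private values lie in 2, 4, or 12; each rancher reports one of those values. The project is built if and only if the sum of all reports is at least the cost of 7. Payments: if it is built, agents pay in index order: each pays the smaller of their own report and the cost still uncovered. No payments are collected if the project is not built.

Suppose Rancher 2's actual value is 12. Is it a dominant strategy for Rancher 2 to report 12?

No

Consider the case where Rancher 1 reports 2 and Rancher 3 reports 2.
Truthful report 12: project built, pays 5, utility 12 - 5 = 7.
Report 4 instead: project built, pays 4, utility 12 - 4 = 8.
Since 8 > 7, reporting 4 is strictly better here, so truthful reporting is not dominant.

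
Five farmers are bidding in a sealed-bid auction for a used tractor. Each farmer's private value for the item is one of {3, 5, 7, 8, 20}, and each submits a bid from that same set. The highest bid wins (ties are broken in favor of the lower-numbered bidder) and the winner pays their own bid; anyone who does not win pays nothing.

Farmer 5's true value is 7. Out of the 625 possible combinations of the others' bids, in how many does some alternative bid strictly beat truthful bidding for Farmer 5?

1

Others bid (3, 3, 3, 3): truth gives 0; bid 5 gives 2 > 0. Violating.
Others bid (3, 3, 3, 5): truth gives 0; no alternative beats it.
Others bid (3, 3, 3, 7): truth gives 0; no alternative beats it.
(Checking all 625 profiles: 1 has a profitable deviation, 624 do not.)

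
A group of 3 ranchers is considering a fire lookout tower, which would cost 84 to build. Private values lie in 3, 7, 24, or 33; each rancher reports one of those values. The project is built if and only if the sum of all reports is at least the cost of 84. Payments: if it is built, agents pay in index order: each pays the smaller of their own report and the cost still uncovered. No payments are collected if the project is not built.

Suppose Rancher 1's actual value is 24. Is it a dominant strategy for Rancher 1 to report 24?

Check each profile of the others' reports and compare truth against every alternative report.
Others report (3, 3): truth gives 0, best alternative gives 0.
Others report (3, 7): truth gives 0, best alternative gives 0.
Others report (3, 24): truth gives 0, best alternative gives 0.
Others report (3, 33): truth gives 0, best alternative gives 0.
Others report (7, 3): truth gives 0, best alternative gives 0.
Others report (7, 7): truth gives 0, best alternative gives 0.
(Remaining 10 profiles checked similarly; truth is weakly best in each.)
In every case the truthful report is at least as good as any alternative, so it is a dominant strategy.

Yes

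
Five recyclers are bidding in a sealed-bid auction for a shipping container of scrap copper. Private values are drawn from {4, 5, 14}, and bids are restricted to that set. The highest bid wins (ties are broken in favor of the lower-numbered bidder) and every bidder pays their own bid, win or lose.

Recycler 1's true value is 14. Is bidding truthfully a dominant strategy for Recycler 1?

No

Consider the case where Recycler 2 bids 4, Recycler 3 bids 4, Recycler 4 bids 4 and Recycler 5 bids 4.
Truthful bid 14: wins, pays 14, utility 14 - 14 = 0.
Bid 4 instead: wins, pays 4, utility 14 - 4 = 10.
Since 10 > 0, bidding 4 is strictly better here, so truthful bidding is not dominant.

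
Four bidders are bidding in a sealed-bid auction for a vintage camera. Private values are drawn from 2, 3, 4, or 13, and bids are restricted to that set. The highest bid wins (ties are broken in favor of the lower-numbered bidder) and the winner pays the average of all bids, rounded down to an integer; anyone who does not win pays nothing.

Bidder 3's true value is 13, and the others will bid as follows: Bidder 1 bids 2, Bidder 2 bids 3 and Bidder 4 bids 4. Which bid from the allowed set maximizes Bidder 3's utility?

4

Bid 2: loses, pays 0, utility 0.
Bid 3: loses, pays 0, utility 0.
Bid 4: wins, pays 3, utility 13 - 3 = 10.
Bid 13: wins, pays 5, utility 13 - 5 = 8.
The best choice is 4 with utility 10.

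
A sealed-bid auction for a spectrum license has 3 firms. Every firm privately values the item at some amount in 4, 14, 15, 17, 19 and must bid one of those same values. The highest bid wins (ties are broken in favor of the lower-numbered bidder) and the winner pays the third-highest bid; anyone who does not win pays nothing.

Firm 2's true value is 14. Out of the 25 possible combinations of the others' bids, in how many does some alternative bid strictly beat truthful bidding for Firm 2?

Others bid (4, 15): truth gives 0; bid 15 gives 10 > 0. Violating.
Others bid (4, 17): truth gives 0; bid 17 gives 10 > 0. Violating.
Others bid (4, 19): truth gives 0; bid 19 gives 10 > 0. Violating.
Others bid (14, 4): truth gives 0; bid 15 gives 10 > 0. Violating.
Others bid (4, 4): truth gives 10; no alternative beats it.
Others bid (4, 14): truth gives 10; no alternative beats it.
(Checking all 25 profiles: 6 have a profitable deviation, 19 do not.)

6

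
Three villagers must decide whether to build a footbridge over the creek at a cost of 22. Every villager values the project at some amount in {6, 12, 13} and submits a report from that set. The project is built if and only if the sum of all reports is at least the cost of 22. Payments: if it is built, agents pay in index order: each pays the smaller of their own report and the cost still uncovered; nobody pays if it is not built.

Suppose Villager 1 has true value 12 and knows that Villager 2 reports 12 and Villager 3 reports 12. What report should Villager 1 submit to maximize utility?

Report 6: project built, pays 6, utility 12 - 6 = 6.
Report 12: project built, pays 12, utility 12 - 12 = 0.
Report 13: project built, pays 13, utility 12 - 13 = -1.
The best choice is 6 with utility 6.

6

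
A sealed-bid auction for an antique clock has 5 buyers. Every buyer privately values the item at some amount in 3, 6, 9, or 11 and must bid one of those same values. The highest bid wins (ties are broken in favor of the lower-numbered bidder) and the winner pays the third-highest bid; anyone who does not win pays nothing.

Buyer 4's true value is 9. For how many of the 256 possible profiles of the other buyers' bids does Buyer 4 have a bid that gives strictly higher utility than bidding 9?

Others bid (3, 3, 3, 11): truth gives 0; bid 11 gives 6 > 0. Violating.
Others bid (3, 3, 6, 11): truth gives 0; bid 11 gives 3 > 0. Violating.
Others bid (3, 3, 9, 3): truth gives 0; bid 11 gives 6 > 0. Violating.
Others bid (3, 3, 9, 6): truth gives 0; bid 11 gives 3 > 0. Violating.
Others bid (3, 3, 3, 3): truth gives 6; no alternative beats it.
Others bid (3, 3, 3, 6): truth gives 6; no alternative beats it.
(Checking all 256 profiles: 32 have a profitable deviation, 224 do not.)

32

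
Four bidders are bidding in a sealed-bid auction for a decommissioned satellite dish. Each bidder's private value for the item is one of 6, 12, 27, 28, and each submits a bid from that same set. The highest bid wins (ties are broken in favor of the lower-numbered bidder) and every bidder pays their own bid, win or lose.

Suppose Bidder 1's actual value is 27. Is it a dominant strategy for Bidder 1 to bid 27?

Consider the case where Bidder 2 bids 6, Bidder 3 bids 6 and Bidder 4 bids 6.
Truthful bid 27: wins, pays 27, utility 27 - 27 = 0.
Bid 6 instead: wins, pays 6, utility 27 - 6 = 21.
Since 21 > 0, bidding 6 is strictly better here, so truthful bidding is not dominant.

No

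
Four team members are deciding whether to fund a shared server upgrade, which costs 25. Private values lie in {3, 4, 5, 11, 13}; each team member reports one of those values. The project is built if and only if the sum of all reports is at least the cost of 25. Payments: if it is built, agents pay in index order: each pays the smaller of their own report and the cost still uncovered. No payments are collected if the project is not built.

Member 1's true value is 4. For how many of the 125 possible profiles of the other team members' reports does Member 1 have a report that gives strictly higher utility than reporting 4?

53

Others report (3, 11, 11): truth gives 0; report 3 gives 1 > 0. Violating.
Others report (3, 11, 13): truth gives 0; report 3 gives 1 > 0. Violating.
Others report (3, 13, 11): truth gives 0; report 3 gives 1 > 0. Violating.
Others report (3, 13, 13): truth gives 0; report 3 gives 1 > 0. Violating.
Others report (3, 3, 3): truth gives 0; no alternative beats it.
Others report (3, 3, 4): truth gives 0; no alternative beats it.
(Checking all 125 profiles: 53 have a profitable deviation, 72 do not.)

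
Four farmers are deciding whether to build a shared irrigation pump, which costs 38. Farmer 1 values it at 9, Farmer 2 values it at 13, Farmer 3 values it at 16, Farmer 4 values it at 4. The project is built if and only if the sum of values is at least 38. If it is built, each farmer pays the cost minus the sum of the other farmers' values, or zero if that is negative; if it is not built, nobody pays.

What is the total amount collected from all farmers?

26

Total value 42 ≥ cost 38, so it is built.
Farmer 1: others sum to 33; max(0, 38 - 33) = 5.
Farmer 2: others sum to 29; max(0, 38 - 29) = 9.
Farmer 3: others sum to 26; max(0, 38 - 26) = 12.
Farmer 4: others sum to 38; max(0, 38 - 38) = 0.
Total collected = 5 + 9 + 12 + 0 = 26.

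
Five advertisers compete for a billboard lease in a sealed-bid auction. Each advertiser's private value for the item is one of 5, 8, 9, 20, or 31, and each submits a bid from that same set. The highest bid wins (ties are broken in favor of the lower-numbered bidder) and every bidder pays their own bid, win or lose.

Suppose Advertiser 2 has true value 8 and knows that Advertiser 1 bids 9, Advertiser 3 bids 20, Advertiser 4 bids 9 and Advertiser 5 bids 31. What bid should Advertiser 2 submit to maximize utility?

Bid 5: loses but pays 5, utility -5.
Bid 8: loses but pays 8, utility -8.
Bid 9: loses but pays 9, utility -9.
Bid 20: loses but pays 20, utility -20.
Bid 31: wins, pays 31, utility 8 - 31 = -23.
The best choice is 5 with utility -5.

5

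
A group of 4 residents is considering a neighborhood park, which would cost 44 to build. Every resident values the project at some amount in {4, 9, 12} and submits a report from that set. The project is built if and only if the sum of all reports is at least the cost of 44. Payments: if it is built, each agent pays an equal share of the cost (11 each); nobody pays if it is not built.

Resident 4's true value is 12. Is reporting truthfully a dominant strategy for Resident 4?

Yes

Check each profile of the others' reports and compare truth against every alternative report.
Others report (9, 12, 12): truth gives 1, best alternative gives 0.
Others report (12, 9, 12): truth gives 1, best alternative gives 0.
Others report (12, 12, 9): truth gives 1, best alternative gives 0.
Others report (12, 12, 12): truth gives 1, best alternative gives 1.
Others report (4, 4, 4): truth gives 0, best alternative gives 0.
Others report (4, 4, 9): truth gives 0, best alternative gives 0.
(Remaining 21 profiles checked similarly; truth is weakly best in each.)
In every case the truthful report is at least as good as any alternative, so it is a dominant strategy.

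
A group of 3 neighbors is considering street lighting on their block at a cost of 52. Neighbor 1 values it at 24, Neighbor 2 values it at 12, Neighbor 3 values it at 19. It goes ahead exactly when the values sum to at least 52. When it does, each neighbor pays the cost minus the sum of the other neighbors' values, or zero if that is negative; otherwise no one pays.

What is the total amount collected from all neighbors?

46

Total value 55 ≥ cost 52, so it is built.
Neighbor 1: others sum to 31; max(0, 52 - 31) = 21.
Neighbor 2: others sum to 43; max(0, 52 - 43) = 9.
Neighbor 3: others sum to 36; max(0, 52 - 36) = 16.
Total collected = 21 + 9 + 16 = 46.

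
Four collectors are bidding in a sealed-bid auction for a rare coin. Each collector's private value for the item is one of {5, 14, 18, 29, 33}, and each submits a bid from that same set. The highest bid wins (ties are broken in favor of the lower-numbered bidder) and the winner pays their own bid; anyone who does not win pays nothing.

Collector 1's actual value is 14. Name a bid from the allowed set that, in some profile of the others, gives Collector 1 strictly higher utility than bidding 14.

Suppose Collector 2 bids 5, Collector 3 bids 5 and Collector 4 bids 5.
Bid 14: wins, pays 14, utility 14 - 14 = 0.
Bid 5: wins, pays 5, utility 14 - 5 = 9.
So bidding 5 beats truth here (9 > 0).

5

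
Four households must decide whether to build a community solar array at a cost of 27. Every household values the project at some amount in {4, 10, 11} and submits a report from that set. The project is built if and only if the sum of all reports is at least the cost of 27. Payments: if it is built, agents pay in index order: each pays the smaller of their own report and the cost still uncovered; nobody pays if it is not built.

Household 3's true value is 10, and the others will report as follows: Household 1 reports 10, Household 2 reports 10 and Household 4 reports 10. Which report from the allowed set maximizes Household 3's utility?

4

Report 4: project built, pays 4, utility 10 - 4 = 6.
Report 10: project built, pays 7, utility 10 - 7 = 3.
Report 11: project built, pays 7, utility 10 - 7 = 3.
The best choice is 4 with utility 6.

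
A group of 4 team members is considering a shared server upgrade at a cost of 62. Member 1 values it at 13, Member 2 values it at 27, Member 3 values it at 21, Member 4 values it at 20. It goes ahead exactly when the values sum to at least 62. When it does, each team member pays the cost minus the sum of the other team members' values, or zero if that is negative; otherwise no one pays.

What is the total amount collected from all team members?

Total value 81 ≥ cost 62, so it is built.
Member 1: others sum to 68; max(0, 62 - 68) = 0.
Member 2: others sum to 54; max(0, 62 - 54) = 8.
Member 3: others sum to 60; max(0, 62 - 60) = 2.
Member 4: others sum to 61; max(0, 62 - 61) = 1.
Total collected = 0 + 8 + 2 + 1 = 11.

11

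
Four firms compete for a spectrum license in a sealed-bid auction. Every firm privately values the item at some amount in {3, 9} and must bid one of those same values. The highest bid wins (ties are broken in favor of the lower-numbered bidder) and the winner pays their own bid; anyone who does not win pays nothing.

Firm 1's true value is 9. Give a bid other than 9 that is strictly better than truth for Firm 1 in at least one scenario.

Suppose Firm 2 bids 3, Firm 3 bids 3 and Firm 4 bids 3.
Bid 9: wins, pays 9, utility 9 - 9 = 0.
Bid 3: wins, pays 3, utility 9 - 3 = 6.
So bidding 3 beats truth here (6 > 0).

3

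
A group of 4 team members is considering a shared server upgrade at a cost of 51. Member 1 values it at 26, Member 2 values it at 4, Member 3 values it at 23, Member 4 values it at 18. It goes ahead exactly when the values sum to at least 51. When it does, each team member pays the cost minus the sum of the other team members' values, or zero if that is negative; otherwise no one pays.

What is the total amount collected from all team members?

9

Total value 71 ≥ cost 51, so it is built.
Member 1: others sum to 45; max(0, 51 - 45) = 6.
Member 2: others sum to 67; max(0, 51 - 67) = 0.
Member 3: others sum to 48; max(0, 51 - 48) = 3.
Member 4: others sum to 53; max(0, 51 - 53) = 0.
Total collected = 6 + 0 + 3 + 0 = 9.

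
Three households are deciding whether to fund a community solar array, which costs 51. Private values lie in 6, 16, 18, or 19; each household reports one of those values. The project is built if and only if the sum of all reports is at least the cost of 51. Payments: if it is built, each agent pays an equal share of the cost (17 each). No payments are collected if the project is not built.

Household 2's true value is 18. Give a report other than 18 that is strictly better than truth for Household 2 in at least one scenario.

19

Suppose Household 1 reports 16 and Household 3 reports 16.
Report 18: project not built, utility 0.
Report 19: project built, pays 17, utility 18 - 17 = 1.
So reporting 19 beats truth here (1 > 0).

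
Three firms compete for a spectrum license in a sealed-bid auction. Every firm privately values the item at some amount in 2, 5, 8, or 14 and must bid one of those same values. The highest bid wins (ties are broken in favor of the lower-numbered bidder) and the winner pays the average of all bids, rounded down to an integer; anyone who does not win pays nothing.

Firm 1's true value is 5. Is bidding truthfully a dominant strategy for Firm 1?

Consider the case where Firm 2 bids 2 and Firm 3 bids 2.
Truthful bid 5: wins, pays 3, utility 5 - 3 = 2.
Bid 2 instead: wins, pays 2, utility 5 - 2 = 3.
Since 3 > 2, bidding 2 is strictly better here, so truthful bidding is not dominant.

No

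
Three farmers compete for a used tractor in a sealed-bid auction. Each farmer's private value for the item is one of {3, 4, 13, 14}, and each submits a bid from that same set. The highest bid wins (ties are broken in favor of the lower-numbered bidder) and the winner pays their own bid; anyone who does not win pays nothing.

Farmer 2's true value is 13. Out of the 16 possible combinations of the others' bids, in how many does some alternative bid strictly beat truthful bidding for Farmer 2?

2

Others bid (3, 3): truth gives 0; bid 4 gives 9 > 0. Violating.
Others bid (3, 4): truth gives 0; bid 4 gives 9 > 0. Violating.
Others bid (3, 13): truth gives 0; no alternative beats it.
Others bid (3, 14): truth gives 0; no alternative beats it.
(Checking all 16 profiles: 2 have a profitable deviation, 14 do not.)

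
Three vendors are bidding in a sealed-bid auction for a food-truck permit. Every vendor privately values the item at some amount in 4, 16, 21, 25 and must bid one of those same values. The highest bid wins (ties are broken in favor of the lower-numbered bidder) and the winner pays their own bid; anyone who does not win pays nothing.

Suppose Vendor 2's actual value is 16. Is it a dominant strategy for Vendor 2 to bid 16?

Yes

Check each profile of the others' bids and compare truth against every alternative bid.
Others bid (4, 4): truth gives 0, best alternative gives 0.
Others bid (4, 16): truth gives 0, best alternative gives 0.
Others bid (4, 21): truth gives 0, best alternative gives 0.
Others bid (4, 25): truth gives 0, best alternative gives 0.
Others bid (16, 4): truth gives 0, best alternative gives 0.
Others bid (16, 16): truth gives 0, best alternative gives 0.
(Remaining 10 profiles checked similarly; truth is weakly best in each.)
In every case the truthful bid is at least as good as any alternative, so it is a dominant strategy.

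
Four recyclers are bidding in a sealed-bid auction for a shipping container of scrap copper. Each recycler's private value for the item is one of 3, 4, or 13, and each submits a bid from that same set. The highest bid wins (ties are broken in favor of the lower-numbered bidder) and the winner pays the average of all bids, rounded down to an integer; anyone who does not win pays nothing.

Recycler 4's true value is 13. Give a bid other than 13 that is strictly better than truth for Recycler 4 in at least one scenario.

Suppose Recycler 1 bids 3, Recycler 2 bids 3 and Recycler 3 bids 3.
Bid 13: wins, pays 5, utility 13 - 5 = 8.
Bid 4: wins, pays 3, utility 13 - 3 = 10.
So bidding 4 beats truth here (10 > 8).

4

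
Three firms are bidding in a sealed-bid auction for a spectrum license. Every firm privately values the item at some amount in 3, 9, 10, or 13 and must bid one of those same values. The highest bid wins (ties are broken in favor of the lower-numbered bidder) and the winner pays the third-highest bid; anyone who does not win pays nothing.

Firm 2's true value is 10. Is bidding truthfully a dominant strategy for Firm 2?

No

Consider the case where Firm 1 bids 3 and Firm 3 bids 13.
Truthful bid 10: loses, pays 0, utility 0.
Bid 13 instead: wins, pays 3, utility 10 - 3 = 7.
Since 7 > 0, bidding 13 is strictly better here, so truthful bidding is not dominant.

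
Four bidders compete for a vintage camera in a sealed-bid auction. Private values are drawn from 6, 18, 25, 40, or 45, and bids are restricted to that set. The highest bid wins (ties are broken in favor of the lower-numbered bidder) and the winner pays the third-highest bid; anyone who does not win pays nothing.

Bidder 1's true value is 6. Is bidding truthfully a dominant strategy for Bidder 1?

Yes

Check each profile of the others' bids and compare truth against every alternative bid.
Others bid (6, 18, 18): truth gives 0, best alternative gives -12.
Others bid (18, 6, 18): truth gives 0, best alternative gives -12.
Others bid (18, 18, 6): truth gives 0, best alternative gives -12.
Others bid (18, 18, 18): truth gives 0, best alternative gives -12.
Others bid (6, 6, 6): truth gives 0, best alternative gives 0.
Others bid (6, 6, 18): truth gives 0, best alternative gives 0.
(Remaining 119 profiles checked similarly; truth is weakly best in each.)
In every case the truthful bid is at least as good as any alternative, so it is a dominant strategy.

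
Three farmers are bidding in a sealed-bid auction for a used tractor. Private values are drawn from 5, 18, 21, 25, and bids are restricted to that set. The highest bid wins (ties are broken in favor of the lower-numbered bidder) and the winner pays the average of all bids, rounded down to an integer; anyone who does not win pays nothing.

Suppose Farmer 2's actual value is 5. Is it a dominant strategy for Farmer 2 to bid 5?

Yes

Check each profile of the others' bids and compare truth against every alternative bid.
Others bid (5, 18): truth gives 0, best alternative gives -8.
Others bid (5, 5): truth gives 0, best alternative gives -4.
Others bid (5, 21): truth gives 0, best alternative gives 0.
Others bid (5, 25): truth gives 0, best alternative gives 0.
Others bid (18, 5): truth gives 0, best alternative gives 0.
Others bid (18, 18): truth gives 0, best alternative gives 0.
(Remaining 10 profiles checked similarly; truth is weakly best in each.)
In every case the truthful bid is at least as good as any alternative, so it is a dominant strategy.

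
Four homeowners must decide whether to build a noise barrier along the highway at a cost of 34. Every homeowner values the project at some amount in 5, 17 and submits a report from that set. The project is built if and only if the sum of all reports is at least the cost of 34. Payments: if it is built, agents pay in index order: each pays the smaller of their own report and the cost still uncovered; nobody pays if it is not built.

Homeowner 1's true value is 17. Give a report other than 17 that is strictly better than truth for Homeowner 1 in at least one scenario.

Suppose Homeowner 2 reports 5, Homeowner 3 reports 17 and Homeowner 4 reports 17.
Report 17: project built, pays 17, utility 17 - 17 = 0.
Report 5: project built, pays 5, utility 17 - 5 = 12.
So reporting 5 beats truth here (12 > 0).

5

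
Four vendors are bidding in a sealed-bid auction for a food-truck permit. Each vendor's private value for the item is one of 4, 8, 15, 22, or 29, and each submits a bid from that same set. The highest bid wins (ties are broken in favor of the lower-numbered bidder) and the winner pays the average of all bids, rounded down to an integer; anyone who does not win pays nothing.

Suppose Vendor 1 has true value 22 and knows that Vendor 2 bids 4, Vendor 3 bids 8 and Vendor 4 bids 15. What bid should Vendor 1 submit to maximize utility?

15

Bid 4: loses, pays 0, utility 0.
Bid 8: loses, pays 0, utility 0.
Bid 15: wins, pays 10, utility 22 - 10 = 12.
Bid 22: wins, pays 12, utility 22 - 12 = 10.
Bid 29: wins, pays 14, utility 22 - 14 = 8.
The best choice is 15 with utility 12.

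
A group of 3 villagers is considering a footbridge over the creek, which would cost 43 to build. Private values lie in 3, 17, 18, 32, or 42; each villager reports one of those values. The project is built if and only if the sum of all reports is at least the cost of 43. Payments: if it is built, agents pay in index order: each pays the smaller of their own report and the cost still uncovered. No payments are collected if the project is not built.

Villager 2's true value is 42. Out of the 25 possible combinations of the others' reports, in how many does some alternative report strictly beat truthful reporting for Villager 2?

16

Others report (3, 17): truth gives 2; report 32 gives 10 > 2. Violating.
Others report (3, 18): truth gives 2; report 32 gives 10 > 2. Violating.
Others report (3, 32): truth gives 2; report 17 gives 25 > 2. Violating.
Others report (3, 42): truth gives 2; report 3 gives 39 > 2. Violating.
Others report (3, 3): truth gives 2; no alternative beats it.
Others report (17, 3): truth gives 16; no alternative beats it.
(Checking all 25 profiles: 16 have a profitable deviation, 9 do not.)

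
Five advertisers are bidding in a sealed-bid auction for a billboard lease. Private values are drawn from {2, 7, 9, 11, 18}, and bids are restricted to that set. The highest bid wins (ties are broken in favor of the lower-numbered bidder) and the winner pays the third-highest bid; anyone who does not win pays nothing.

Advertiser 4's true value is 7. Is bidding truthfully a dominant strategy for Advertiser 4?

Consider the case where Advertiser 1 bids 2, Advertiser 2 bids 2, Advertiser 3 bids 2 and Advertiser 5 bids 9.
Truthful bid 7: loses, pays 0, utility 0.
Bid 9 instead: wins, pays 2, utility 7 - 2 = 5.
Since 5 > 0, bidding 9 is strictly better here, so truthful bidding is not dominant.

No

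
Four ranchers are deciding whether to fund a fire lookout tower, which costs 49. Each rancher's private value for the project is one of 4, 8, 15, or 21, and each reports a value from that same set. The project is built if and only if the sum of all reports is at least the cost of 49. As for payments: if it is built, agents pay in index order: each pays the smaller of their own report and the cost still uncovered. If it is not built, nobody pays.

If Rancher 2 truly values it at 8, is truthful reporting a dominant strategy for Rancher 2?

Consider the case where Rancher 1 reports 4, Rancher 3 reports 21 and Rancher 4 reports 21.
Truthful report 8: project built, pays 8, utility 8 - 8 = 0.
Report 4 instead: project built, pays 4, utility 8 - 4 = 4.
Since 4 > 0, reporting 4 is strictly better here, so truthful reporting is not dominant.

No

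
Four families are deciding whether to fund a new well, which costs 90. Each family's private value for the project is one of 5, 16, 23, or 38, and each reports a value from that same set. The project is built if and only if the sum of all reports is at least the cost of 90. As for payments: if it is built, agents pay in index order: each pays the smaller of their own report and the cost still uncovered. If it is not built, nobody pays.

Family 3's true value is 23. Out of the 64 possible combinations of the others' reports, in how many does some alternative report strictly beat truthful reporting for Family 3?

Others report (5, 38, 38): truth gives 0; report 16 gives 7 > 0. Violating.
Others report (16, 23, 38): truth gives 0; report 16 gives 7 > 0. Violating.
Others report (16, 38, 23): truth gives 0; report 16 gives 7 > 0. Violating.
Others report (16, 38, 38): truth gives 0; report 5 gives 18 > 0. Violating.
Others report (5, 5, 5): truth gives 0; no alternative beats it.
Others report (5, 5, 16): truth gives 0; no alternative beats it.
(Checking all 64 profiles: 18 have a profitable deviation, 46 do not.)

18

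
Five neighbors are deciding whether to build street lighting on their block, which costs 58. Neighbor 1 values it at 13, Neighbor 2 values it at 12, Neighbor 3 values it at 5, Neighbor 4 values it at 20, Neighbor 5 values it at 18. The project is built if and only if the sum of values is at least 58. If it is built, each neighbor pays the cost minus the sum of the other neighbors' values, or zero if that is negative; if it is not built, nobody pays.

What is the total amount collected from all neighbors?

23

Total value 68 ≥ cost 58, so it is built.
Neighbor 1: others sum to 55; max(0, 58 - 55) = 3.
Neighbor 2: others sum to 56; max(0, 58 - 56) = 2.
Neighbor 3: others sum to 63; max(0, 58 - 63) = 0.
Neighbor 4: others sum to 48; max(0, 58 - 48) = 10.
Neighbor 5: others sum to 50; max(0, 58 - 50) = 8.
Total collected = 3 + 2 + 0 + 10 + 8 = 23.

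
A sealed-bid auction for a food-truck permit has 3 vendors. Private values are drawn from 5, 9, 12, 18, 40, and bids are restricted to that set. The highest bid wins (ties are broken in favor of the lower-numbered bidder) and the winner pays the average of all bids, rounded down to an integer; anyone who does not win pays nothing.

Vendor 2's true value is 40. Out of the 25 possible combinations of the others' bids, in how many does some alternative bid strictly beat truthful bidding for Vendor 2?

Others bid (5, 5): truth gives 24; bid 9 gives 34 > 24. Violating.
Others bid (5, 9): truth gives 22; bid 9 gives 33 > 22. Violating.
Others bid (5, 12): truth gives 21; bid 12 gives 31 > 21. Violating.
Others bid (5, 18): truth gives 19; bid 18 gives 27 > 19. Violating.
Others bid (5, 40): truth gives 12; no alternative beats it.
Others bid (9, 40): truth gives 11; no alternative beats it.
(Checking all 25 profiles: 12 have a profitable deviation, 13 do not.)

12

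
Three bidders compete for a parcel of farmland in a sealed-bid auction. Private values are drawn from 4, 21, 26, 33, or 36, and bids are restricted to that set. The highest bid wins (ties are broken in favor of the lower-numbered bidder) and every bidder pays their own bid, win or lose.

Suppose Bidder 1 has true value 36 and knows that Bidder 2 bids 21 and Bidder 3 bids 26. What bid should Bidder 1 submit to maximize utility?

Bid 4: loses but pays 4, utility -4.
Bid 21: loses but pays 21, utility -21.
Bid 26: wins, pays 26, utility 36 - 26 = 10.
Bid 33: wins, pays 33, utility 36 - 33 = 3.
Bid 36: wins, pays 36, utility 36 - 36 = 0.
The best choice is 26 with utility 10.

26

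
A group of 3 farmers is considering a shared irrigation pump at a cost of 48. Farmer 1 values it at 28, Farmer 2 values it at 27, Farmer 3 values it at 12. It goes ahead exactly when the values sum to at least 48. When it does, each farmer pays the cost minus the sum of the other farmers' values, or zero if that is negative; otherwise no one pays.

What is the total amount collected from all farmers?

Total value 67 ≥ cost 48, so it is built.
Farmer 1: others sum to 39; max(0, 48 - 39) = 9.
Farmer 2: others sum to 40; max(0, 48 - 40) = 8.
Farmer 3: others sum to 55; max(0, 48 - 55) = 0.
Total collected = 9 + 8 + 0 = 17.

17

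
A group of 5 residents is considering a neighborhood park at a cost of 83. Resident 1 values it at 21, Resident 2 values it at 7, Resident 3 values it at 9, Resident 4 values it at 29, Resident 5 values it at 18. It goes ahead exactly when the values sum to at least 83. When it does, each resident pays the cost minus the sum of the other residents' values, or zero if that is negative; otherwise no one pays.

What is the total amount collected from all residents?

79

Total value 84 ≥ cost 83, so it is built.
Resident 1: others sum to 63; max(0, 83 - 63) = 20.
Resident 2: others sum to 77; max(0, 83 - 77) = 6.
Resident 3: others sum to 75; max(0, 83 - 75) = 8.
Resident 4: others sum to 55; max(0, 83 - 55) = 28.
Resident 5: others sum to 66; max(0, 83 - 66) = 17.
Total collected = 20 + 6 + 8 + 28 + 17 = 79.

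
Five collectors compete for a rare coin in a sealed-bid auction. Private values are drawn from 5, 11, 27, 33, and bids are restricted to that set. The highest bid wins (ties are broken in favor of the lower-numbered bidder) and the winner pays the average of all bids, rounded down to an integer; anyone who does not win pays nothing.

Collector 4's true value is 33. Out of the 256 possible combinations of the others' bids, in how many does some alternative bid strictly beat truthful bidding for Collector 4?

24

Others bid (5, 5, 5, 5): truth gives 23; bid 11 gives 27 > 23. Violating.
Others bid (5, 5, 5, 11): truth gives 22; bid 11 gives 26 > 22. Violating.
Others bid (5, 5, 5, 27): truth gives 18; bid 27 gives 20 > 18. Violating.
Others bid (5, 5, 11, 5): truth gives 22; bid 27 gives 23 > 22. Violating.
Others bid (5, 5, 5, 33): truth gives 17; no alternative beats it.
Others bid (5, 5, 11, 33): truth gives 16; no alternative beats it.
(Checking all 256 profiles: 24 have a profitable deviation, 232 do not.)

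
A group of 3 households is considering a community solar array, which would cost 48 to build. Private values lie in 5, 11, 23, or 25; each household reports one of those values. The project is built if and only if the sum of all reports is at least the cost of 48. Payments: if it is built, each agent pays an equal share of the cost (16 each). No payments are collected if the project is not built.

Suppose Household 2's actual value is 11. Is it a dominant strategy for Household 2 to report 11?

Yes

Check each profile of the others' reports and compare truth against every alternative report.
Others report (23, 23): truth gives -5, best alternative gives -5.
Others report (23, 25): truth gives -5, best alternative gives -5.
Others report (25, 23): truth gives -5, best alternative gives -5.
Others report (25, 25): truth gives -5, best alternative gives -5.
Others report (5, 5): truth gives 0, best alternative gives 0.
Others report (5, 11): truth gives 0, best alternative gives 0.
(Remaining 10 profiles checked similarly; truth is weakly best in each.)
In every case the truthful report is at least as good as any alternative, so it is a dominant strategy.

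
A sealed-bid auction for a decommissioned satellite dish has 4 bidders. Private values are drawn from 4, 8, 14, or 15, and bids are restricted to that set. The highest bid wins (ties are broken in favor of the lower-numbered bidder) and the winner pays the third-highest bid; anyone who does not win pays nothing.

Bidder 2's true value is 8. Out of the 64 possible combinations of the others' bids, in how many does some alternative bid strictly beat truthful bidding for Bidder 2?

Others bid (4, 4, 14): truth gives 0; bid 14 gives 4 > 0. Violating.
Others bid (4, 4, 15): truth gives 0; bid 15 gives 4 > 0. Violating.
Others bid (4, 14, 4): truth gives 0; bid 14 gives 4 > 0. Violating.
Others bid (4, 15, 4): truth gives 0; bid 15 gives 4 > 0. Violating.
Others bid (4, 4, 4): truth gives 4; no alternative beats it.
Others bid (4, 4, 8): truth gives 4; no alternative beats it.
(Checking all 64 profiles: 6 have a profitable deviation, 58 do not.)

6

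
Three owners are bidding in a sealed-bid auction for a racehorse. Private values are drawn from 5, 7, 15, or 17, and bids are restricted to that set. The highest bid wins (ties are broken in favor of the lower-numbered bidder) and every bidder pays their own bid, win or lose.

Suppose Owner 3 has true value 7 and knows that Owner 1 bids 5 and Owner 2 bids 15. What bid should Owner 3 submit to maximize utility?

Bid 5: loses but pays 5, utility -5.
Bid 7: loses but pays 7, utility -7.
Bid 15: loses but pays 15, utility -15.
Bid 17: wins, pays 17, utility 7 - 17 = -10.
The best choice is 5 with utility -5.

5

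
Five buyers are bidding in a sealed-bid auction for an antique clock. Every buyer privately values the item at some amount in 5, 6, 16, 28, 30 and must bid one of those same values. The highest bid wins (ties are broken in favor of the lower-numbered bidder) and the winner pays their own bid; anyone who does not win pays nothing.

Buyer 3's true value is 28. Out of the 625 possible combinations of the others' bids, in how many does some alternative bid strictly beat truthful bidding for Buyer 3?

Others bid (5, 5, 5, 5): truth gives 0; bid 6 gives 22 > 0. Violating.
Others bid (5, 5, 5, 6): truth gives 0; bid 6 gives 22 > 0. Violating.
Others bid (5, 5, 5, 16): truth gives 0; bid 16 gives 12 > 0. Violating.
Others bid (5, 5, 6, 5): truth gives 0; bid 6 gives 22 > 0. Violating.
Others bid (5, 5, 5, 28): truth gives 0; no alternative beats it.
Others bid (5, 5, 5, 30): truth gives 0; no alternative beats it.
(Checking all 625 profiles: 36 have a profitable deviation, 589 do not.)

36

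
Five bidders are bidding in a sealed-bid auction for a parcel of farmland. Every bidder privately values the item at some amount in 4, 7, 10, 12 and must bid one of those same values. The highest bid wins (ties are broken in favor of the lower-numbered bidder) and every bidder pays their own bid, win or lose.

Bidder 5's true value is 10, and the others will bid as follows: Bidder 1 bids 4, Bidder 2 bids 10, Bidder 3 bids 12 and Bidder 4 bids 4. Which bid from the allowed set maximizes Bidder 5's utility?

Bid 4: loses but pays 4, utility -4.
Bid 7: loses but pays 7, utility -7.
Bid 10: loses but pays 10, utility -10.
Bid 12: loses but pays 12, utility -12.
The best choice is 4 with utility -4.

4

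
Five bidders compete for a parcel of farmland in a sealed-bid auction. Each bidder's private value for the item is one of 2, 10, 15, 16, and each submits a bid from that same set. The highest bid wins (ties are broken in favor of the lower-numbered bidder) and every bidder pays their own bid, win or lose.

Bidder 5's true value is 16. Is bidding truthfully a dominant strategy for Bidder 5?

No

Consider the case where Bidder 1 bids 2, Bidder 2 bids 2, Bidder 3 bids 2 and Bidder 4 bids 2.
Truthful bid 16: wins, pays 16, utility 16 - 16 = 0.
Bid 10 instead: wins, pays 10, utility 16 - 10 = 6.
Since 6 > 0, bidding 10 is strictly better here, so truthful bidding is not dominant.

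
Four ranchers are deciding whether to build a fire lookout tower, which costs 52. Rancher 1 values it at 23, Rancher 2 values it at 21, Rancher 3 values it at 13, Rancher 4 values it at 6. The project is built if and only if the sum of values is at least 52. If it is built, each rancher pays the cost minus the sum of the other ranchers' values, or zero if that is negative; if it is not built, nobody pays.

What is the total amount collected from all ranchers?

24

Total value 63 ≥ cost 52, so it is built.
Rancher 1: others sum to 40; max(0, 52 - 40) = 12.
Rancher 2: others sum to 42; max(0, 52 - 42) = 10.
Rancher 3: others sum to 50; max(0, 52 - 50) = 2.
Rancher 4: others sum to 57; max(0, 52 - 57) = 0.
Total collected = 12 + 10 + 2 + 0 = 24.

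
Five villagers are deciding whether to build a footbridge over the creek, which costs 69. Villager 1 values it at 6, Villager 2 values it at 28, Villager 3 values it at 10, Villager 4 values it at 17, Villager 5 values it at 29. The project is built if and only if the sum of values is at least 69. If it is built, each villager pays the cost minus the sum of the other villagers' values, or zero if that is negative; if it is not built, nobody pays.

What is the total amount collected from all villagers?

Total value 90 ≥ cost 69, so it is built.
Villager 1: others sum to 84; max(0, 69 - 84) = 0.
Villager 2: others sum to 62; max(0, 69 - 62) = 7.
Villager 3: others sum to 80; max(0, 69 - 80) = 0.
Villager 4: others sum to 73; max(0, 69 - 73) = 0.
Villager 5: others sum to 61; max(0, 69 - 61) = 8.
Total collected = 0 + 7 + 0 + 0 + 8 = 15.

15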